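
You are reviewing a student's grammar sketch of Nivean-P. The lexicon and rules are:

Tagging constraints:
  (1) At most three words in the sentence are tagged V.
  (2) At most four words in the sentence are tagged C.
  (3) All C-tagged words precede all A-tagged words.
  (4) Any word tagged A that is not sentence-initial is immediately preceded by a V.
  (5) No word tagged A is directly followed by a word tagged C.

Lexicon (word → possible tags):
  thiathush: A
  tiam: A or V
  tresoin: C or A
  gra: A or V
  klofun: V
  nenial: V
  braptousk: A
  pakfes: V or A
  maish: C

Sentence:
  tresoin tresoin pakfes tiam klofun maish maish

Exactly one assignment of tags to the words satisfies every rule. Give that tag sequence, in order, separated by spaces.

Candidates per position — 1:tresoin {C,A}; 2:tresoin {C,A}; 3:pakfes {V,A}; 4:tiam {A,V}; 5:klofun {V}; 6:maish {C}; 7:maish {C}.
At position 1, choosing A makes rule 3 impossible to satisfy; hence C.
At position 2, choosing A makes rule 3 impossible to satisfy; hence C.
At position 3, choosing A makes rule 3 impossible to satisfy; hence V.
At position 4, choosing A makes rule 3 impossible to satisfy; hence V.
The only consistent sequence is: C C V V V C C.
Checking: rule 1 holds; rule 2 holds; rule 3 holds; rule 4 holds; rule 5 holds.

C C V V V C C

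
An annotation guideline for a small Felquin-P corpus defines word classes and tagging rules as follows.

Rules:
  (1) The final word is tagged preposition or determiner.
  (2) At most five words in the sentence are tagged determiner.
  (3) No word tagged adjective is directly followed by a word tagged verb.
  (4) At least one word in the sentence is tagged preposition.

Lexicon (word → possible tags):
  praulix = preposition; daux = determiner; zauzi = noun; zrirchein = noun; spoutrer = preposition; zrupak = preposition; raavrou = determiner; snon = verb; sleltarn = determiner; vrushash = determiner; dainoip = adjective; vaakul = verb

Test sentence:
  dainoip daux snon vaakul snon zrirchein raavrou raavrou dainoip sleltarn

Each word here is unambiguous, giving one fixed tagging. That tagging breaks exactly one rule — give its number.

Fixed tagging: adjective determiner verb verb verb noun determiner determiner adjective determiner.
Applying the rules: R1 pass, R2 pass, R3 pass, R4 fail.
Only rule 4 fails.

4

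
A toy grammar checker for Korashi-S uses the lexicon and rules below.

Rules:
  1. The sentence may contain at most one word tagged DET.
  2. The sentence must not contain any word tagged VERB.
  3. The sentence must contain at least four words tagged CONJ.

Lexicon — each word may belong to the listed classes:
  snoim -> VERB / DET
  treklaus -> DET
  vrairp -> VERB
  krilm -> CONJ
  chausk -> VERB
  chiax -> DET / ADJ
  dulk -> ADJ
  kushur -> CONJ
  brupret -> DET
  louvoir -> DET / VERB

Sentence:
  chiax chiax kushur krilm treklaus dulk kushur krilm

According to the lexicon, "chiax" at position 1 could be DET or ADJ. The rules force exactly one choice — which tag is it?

ADJ

Candidates per position — 1:chiax {DET,ADJ}; 2:chiax {DET,ADJ}; 3:kushur {CONJ}; 4:krilm {CONJ}; 5:treklaus {DET}; 6:dulk {ADJ}; 7:kushur {CONJ}; 8:krilm {CONJ}.
Word 1 cannot be DET — rule 1 would then fail for every completion. It is ADJ.
Word 2 cannot be DET — rule 1 would then fail for every completion. It is ADJ.
So the tagging must be: ADJ ADJ CONJ CONJ DET ADJ CONJ CONJ.
Rule-by-rule: rule 1 satisfied; rule 2 satisfied; rule 3 satisfied.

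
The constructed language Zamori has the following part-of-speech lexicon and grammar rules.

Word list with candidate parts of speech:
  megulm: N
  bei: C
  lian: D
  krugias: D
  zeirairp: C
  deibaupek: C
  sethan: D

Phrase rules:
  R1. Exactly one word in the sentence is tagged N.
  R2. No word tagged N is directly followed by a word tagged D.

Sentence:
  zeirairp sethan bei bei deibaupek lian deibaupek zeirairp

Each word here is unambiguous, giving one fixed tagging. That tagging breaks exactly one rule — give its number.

Fixed tagging: C D C C C D C C.
Rule check: R1 fails, R2 ok.
Only rule 1 fails.

1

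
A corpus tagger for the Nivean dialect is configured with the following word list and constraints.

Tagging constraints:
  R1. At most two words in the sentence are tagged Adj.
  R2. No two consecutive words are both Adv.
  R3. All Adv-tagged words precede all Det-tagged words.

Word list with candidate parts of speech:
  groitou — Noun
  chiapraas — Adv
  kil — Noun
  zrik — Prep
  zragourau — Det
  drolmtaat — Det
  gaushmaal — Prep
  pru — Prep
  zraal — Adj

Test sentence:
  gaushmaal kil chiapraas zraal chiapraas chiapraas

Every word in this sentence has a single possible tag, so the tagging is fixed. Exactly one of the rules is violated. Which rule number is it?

2

Fixed tagging: Prep Noun Adv Adj Adv Adv.
Rule check: R1 ok, R2 fails, R3 ok.
Only rule 2 fails.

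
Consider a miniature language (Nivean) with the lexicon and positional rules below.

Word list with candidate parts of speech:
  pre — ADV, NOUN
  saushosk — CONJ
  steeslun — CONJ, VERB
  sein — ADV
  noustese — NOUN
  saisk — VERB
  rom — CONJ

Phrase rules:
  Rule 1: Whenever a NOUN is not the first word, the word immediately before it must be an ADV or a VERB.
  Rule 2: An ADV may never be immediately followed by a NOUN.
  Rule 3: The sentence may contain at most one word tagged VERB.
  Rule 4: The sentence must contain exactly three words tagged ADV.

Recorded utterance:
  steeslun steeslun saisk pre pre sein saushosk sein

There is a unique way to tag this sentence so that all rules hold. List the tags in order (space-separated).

CONJ CONJ VERB NOUN ADV ADV CONJ ADV

Candidates per position — 1:steeslun {CONJ,VERB}; 2:steeslun {CONJ,VERB}; 3:saisk {VERB}; 4:pre {ADV,NOUN}; 5:pre {ADV,NOUN}; 6:sein {ADV}; 7:saushosk {CONJ}; 8:sein {ADV}.
At position 1, choosing VERB makes rule 3 impossible to satisfy; hence CONJ.
At position 2, choosing VERB makes rule 3 impossible to satisfy; hence CONJ.
The remaining ambiguous positions (4, 5) are resolved jointly — only one combination satisfies every rule.
The only consistent sequence is: CONJ CONJ VERB NOUN ADV ADV CONJ ADV.
Rule-by-rule: rule 1 ok; rule 2 ok; rule 3 ok; rule 4 ok.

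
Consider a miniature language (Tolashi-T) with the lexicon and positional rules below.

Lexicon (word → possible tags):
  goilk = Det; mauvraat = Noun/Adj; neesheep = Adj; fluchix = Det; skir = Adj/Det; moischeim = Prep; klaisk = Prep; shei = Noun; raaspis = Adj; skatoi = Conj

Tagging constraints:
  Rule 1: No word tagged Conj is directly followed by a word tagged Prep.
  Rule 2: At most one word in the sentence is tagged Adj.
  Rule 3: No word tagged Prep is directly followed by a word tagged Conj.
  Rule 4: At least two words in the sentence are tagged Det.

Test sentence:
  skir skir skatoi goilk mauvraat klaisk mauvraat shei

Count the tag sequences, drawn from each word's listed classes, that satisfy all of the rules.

5

Candidates per position — 1:skir {Adj,Det}; 2:skir {Adj,Det}; 3:skatoi {Conj}; 4:goilk {Det}; 5:mauvraat {Noun,Adj}; 6:klaisk {Prep}; 7:mauvraat {Noun,Adj}; 8:shei {Noun}.
There are 16 candidate sequences in total.
The sequences that satisfy every rule: Adj Det Conj Det Noun Prep Noun Noun; Det Adj Conj Det Noun Prep Noun Noun; Det Det Conj Det Noun Prep Noun Noun; Det Det Conj Det Noun Prep Adj Noun; Det Det Conj Det Adj Prep Noun Noun.
Count = 5.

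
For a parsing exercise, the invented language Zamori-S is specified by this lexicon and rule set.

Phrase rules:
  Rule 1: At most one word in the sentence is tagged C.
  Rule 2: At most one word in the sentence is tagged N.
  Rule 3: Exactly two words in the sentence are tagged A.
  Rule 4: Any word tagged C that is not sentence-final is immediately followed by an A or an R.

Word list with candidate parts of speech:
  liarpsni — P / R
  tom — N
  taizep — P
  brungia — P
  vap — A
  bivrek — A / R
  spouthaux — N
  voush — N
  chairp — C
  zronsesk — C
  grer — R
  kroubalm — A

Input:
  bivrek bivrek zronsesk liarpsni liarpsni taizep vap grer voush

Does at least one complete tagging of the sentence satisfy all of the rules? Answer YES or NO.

YES

Candidates per position — 1:bivrek {A,R}; 2:bivrek {A,R}; 3:zronsesk {C}; 4:liarpsni {P,R}; 5:liarpsni {P,R}; 6:taizep {P}; 7:vap {A}; 8:grer {R}; 9:voush {N}.
One satisfying assignment: R A C R R P A R N.
Checking: rule 1 satisfied; rule 2 satisfied; rule 3 satisfied; rule 4 satisfied.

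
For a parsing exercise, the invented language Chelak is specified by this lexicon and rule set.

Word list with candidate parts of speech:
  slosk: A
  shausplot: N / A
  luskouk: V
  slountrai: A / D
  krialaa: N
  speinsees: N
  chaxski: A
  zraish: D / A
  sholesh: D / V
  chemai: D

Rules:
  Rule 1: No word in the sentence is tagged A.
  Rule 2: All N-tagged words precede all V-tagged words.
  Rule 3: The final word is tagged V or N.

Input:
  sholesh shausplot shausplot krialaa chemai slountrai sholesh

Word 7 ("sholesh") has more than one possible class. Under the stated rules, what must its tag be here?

V

Candidates per position — 1:sholesh {D,V}; 2:shausplot {N,A}; 3:shausplot {N,A}; 4:krialaa {N}; 5:chemai {D}; 6:slountrai {A,D}; 7:sholesh {D,V}.
Position 1: tagging it V would leave rule 2 unsatisfiable, so it must be D.
Position 2: tagging it A would leave rule 1 unsatisfiable, so it must be N.
Position 3: tagging it A would leave rule 1 unsatisfiable, so it must be N.
Position 6: tagging it A would leave rule 1 unsatisfiable, so it must be D.
Position 7: tagging it D would leave rule 3 unsatisfiable, so it must be V.
So the tagging must be: D N N N D D V.
Check: rule 1 holds; rule 2 holds; rule 3 holds.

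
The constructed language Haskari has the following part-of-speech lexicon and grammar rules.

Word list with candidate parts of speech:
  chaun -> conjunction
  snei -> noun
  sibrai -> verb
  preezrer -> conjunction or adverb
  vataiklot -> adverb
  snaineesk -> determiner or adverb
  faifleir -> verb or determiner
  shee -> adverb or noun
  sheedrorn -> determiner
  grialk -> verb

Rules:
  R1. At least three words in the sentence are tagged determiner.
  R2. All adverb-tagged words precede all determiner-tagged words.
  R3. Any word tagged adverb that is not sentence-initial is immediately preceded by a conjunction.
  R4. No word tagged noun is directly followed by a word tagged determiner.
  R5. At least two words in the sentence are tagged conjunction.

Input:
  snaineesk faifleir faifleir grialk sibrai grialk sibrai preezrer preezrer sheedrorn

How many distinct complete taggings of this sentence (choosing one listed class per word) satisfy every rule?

Candidates per position — 1:snaineesk {determiner,adverb}; 2:faifleir {verb,determiner}; 3:faifleir {verb,determiner}; 4:grialk {verb}; 5:sibrai {verb}; 6:grialk {verb}; 7:sibrai {verb}; 8:preezrer {conjunction,adverb}; 9:preezrer {conjunction,adverb}; 10:sheedrorn {determiner}.
There are 32 candidate sequences in total.
The sequences that satisfy every rule: determiner verb determiner verb verb verb verb conjunction conjunction determiner; determiner determiner verb verb verb verb verb conjunction conjunction determiner; determiner determiner determiner verb verb verb verb conjunction conjunction determiner; adverb determiner determiner verb verb verb verb conjunction conjunction determiner.
Count = 4.

4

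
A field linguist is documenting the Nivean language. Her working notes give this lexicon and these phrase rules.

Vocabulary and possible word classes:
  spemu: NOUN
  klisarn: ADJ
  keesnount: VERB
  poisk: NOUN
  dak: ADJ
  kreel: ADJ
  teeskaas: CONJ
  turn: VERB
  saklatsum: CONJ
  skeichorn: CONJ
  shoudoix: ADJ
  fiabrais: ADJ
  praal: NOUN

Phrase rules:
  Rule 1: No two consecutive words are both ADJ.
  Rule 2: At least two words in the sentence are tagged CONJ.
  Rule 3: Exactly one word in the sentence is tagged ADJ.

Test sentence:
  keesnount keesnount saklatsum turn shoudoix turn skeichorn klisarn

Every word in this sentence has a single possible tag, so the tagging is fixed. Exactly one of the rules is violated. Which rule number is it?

3

Fixed tagging: VERB VERB CONJ VERB ADJ VERB CONJ ADJ.
Rule check: R1 pass, R2 pass, R3 fail.
Only rule 3 fails.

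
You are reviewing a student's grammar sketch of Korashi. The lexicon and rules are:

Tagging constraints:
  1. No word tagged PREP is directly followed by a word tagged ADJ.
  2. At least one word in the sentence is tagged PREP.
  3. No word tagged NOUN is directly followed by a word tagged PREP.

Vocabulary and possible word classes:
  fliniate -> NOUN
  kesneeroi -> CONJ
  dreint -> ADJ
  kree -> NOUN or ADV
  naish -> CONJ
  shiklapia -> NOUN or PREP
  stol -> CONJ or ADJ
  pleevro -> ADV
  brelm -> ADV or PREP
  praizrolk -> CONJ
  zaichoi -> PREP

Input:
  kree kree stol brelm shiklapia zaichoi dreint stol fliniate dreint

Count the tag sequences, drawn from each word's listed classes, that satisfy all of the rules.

0

Candidates per position — 1:kree {NOUN,ADV}; 2:kree {NOUN,ADV}; 3:stol {CONJ,ADJ}; 4:brelm {ADV,PREP}; 5:shiklapia {NOUN,PREP}; 6:zaichoi {PREP}; 7:dreint {ADJ}; 8:stol {CONJ,ADJ}; 9:fliniate {NOUN}; 10:dreint {ADJ}.
There are 64 candidate sequences in total.
Rule 1 cannot be satisfied by any choice of tags from the lexicon.
So there is no consistent tagging.
Count = 0.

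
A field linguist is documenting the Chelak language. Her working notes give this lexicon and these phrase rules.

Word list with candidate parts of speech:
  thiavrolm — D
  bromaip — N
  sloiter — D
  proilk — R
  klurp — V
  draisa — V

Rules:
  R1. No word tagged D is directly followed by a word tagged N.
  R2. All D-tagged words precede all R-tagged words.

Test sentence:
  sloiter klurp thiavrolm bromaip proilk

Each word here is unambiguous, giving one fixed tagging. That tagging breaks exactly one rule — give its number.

1

Fixed tagging: D V D N R.
Checking each rule: R1 violated, R2 holds.
Only rule 1 fails.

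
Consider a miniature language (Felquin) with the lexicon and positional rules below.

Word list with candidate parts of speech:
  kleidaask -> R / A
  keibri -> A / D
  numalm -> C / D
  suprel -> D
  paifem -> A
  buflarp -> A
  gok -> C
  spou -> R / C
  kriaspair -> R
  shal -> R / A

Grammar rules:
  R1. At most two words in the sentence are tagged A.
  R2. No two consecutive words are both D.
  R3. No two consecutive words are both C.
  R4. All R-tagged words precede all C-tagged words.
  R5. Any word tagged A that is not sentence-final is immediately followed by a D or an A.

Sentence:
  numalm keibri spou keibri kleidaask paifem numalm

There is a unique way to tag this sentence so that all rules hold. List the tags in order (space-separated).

C D C D A A D

Candidates per position — 1:numalm {C,D}; 2:keibri {A,D}; 3:spou {R,C}; 4:keibri {A,D}; 5:kleidaask {R,A}; 6:paifem {A}; 7:numalm {C,D}.
Word 2 cannot be A — rule 5 would then fail for every completion. It is D.
Word 7 cannot be C — rule 5 would then fail for every completion. It is D.
Word 1 cannot be D — rule 2 would then fail for every completion. It is C.
Word 3 cannot be R — rule 4 would then fail for every completion. It is C.
Word 5 cannot be R — rule 4 would then fail for every completion. It is A.
Word 4 cannot be A — rule 1 would then fail for every completion. It is D.
The unique satisfying tagging is: C D C D A A D.
Check: rule 1 ✓; rule 2 ✓; rule 3 ✓; rule 4 ✓; rule 5 ✓.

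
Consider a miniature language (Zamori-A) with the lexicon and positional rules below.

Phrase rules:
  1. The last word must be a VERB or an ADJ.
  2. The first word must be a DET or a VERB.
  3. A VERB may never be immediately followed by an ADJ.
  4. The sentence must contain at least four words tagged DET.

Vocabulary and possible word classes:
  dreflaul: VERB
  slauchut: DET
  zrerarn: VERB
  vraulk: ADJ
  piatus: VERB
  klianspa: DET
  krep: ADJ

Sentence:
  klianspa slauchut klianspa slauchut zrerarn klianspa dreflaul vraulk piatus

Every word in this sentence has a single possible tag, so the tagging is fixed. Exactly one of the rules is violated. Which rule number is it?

3

Fixed tagging: DET DET DET DET VERB DET VERB ADJ VERB.
Checking each rule: R1 pass, R2 pass, R3 fail, R4 pass.
Only rule 3 fails.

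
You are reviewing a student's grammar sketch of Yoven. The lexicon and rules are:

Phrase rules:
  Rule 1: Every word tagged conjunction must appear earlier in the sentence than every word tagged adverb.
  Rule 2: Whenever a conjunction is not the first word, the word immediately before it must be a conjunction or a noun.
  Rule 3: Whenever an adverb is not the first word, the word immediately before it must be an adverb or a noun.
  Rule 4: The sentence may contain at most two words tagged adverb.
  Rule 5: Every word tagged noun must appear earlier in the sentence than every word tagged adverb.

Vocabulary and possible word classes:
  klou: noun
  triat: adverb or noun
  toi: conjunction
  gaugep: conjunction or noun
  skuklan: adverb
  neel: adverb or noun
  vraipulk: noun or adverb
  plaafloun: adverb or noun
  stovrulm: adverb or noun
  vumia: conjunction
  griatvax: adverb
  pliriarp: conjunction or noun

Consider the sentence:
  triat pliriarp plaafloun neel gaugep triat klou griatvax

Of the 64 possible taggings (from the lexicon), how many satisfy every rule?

Candidates per position — 1:triat {adverb,noun}; 2:pliriarp {conjunction,noun}; 3:plaafloun {adverb,noun}; 4:neel {adverb,noun}; 5:gaugep {conjunction,noun}; 6:triat {adverb,noun}; 7:klou {noun}; 8:griatvax {adverb}.
There are 64 candidate sequences in total.
The sequences that satisfy every rule: noun conjunction noun noun conjunction noun noun adverb; noun conjunction noun noun noun noun noun adverb; noun noun noun noun conjunction noun noun adverb; noun noun noun noun noun noun noun adverb.
Count = 4.

4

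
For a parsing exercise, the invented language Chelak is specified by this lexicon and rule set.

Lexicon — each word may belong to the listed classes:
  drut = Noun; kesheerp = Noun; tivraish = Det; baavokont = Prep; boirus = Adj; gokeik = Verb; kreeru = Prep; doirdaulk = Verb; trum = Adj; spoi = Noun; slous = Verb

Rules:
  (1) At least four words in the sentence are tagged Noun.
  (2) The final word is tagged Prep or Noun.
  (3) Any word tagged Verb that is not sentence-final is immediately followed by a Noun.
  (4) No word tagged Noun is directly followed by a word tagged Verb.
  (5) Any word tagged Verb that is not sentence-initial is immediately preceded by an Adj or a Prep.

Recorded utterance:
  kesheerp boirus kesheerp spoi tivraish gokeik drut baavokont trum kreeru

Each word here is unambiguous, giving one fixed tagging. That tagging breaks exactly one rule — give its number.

Fixed tagging: Noun Adj Noun Noun Det Verb Noun Prep Adj Prep.
Rule check: R1 ok, R2 ok, R3 ok, R4 ok, R5 fails.
Only rule 5 fails.

5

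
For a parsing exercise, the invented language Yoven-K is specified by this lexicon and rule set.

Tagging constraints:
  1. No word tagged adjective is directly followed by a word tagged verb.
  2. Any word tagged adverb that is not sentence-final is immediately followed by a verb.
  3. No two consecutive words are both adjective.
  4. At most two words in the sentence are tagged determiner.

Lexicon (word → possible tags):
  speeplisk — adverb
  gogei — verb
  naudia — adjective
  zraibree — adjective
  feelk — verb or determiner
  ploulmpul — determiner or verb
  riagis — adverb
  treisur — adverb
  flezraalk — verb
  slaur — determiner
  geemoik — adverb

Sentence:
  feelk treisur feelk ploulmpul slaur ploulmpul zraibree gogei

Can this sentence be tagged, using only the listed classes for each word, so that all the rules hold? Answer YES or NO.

Candidates per position — 1:feelk {verb,determiner}; 2:treisur {adverb}; 3:feelk {verb,determiner}; 4:ploulmpul {determiner,verb}; 5:slaur {determiner}; 6:ploulmpul {determiner,verb}; 7:zraibree {adjective}; 8:gogei {verb}.
Rule 1 cannot be satisfied by any choice of tags from the lexicon.
So there is no consistent tagging.

NO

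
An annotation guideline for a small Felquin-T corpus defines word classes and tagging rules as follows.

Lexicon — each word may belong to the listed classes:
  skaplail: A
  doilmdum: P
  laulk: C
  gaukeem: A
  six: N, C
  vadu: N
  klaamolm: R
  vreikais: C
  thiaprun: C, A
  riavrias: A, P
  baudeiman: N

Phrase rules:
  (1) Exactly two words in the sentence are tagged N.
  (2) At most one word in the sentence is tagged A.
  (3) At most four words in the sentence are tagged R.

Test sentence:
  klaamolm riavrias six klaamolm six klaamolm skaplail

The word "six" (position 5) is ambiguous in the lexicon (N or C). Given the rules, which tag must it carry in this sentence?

N

Candidates per position — 1:klaamolm {R}; 2:riavrias {A,P}; 3:six {N,C}; 4:klaamolm {R}; 5:six {N,C}; 6:klaamolm {R}; 7:skaplail {A}.
Position 2: tagging it A would leave rule 2 unsatisfiable, so it must be P.
Position 3: tagging it C would leave rule 1 unsatisfiable, so it must be N.
Position 5: tagging it C would leave rule 1 unsatisfiable, so it must be N.
The unique satisfying tagging is: R P N R N R A.
Rule-by-rule: rule 1 ok; rule 2 ok; rule 3 ok.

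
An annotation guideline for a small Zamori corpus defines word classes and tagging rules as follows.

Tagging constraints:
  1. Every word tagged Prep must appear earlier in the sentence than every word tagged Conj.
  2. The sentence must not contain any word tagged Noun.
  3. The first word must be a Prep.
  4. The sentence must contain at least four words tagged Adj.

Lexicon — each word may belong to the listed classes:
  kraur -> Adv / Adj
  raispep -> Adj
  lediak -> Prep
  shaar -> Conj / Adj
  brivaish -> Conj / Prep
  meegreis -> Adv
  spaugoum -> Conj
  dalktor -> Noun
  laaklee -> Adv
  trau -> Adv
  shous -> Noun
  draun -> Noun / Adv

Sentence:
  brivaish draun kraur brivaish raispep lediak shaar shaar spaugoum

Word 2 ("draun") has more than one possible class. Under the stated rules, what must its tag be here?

Candidates per position — 1:brivaish {Conj,Prep}; 2:draun {Noun,Adv}; 3:kraur {Adv,Adj}; 4:brivaish {Conj,Prep}; 5:raispep {Adj}; 6:lediak {Prep}; 7:shaar {Conj,Adj}; 8:shaar {Conj,Adj}; 9:spaugoum {Conj}.
If word 1 were Conj, no tagging could satisfy rule 1; so word 1 is Prep.
If word 2 were Noun, no tagging could satisfy rule 2; so word 2 is Adv.
If word 3 were Adv, no tagging could satisfy rule 4; so word 3 is Adj.
If word 4 were Conj, no tagging could satisfy rule 1; so word 4 is Prep.
If word 7 were Conj, no tagging could satisfy rule 4; so word 7 is Adj.
If word 8 were Conj, no tagging could satisfy rule 4; so word 8 is Adj.
That leaves exactly one tagging: Prep Adv Adj Prep Adj Prep Adj Adj Conj.
Rule-by-rule: rule 1 ok; rule 2 ok; rule 3 ok; rule 4 ok.

Adv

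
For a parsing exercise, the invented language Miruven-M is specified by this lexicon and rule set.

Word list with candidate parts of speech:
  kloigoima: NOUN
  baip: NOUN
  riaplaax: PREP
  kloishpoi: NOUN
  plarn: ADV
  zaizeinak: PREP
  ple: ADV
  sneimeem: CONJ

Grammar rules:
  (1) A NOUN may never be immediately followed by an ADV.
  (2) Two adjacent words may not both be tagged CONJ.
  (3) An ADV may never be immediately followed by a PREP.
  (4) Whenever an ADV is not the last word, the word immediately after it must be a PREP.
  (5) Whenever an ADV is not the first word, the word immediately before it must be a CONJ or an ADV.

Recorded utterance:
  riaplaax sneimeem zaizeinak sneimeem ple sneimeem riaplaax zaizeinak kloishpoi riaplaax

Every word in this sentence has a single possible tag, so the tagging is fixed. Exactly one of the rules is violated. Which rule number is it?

Fixed tagging: PREP CONJ PREP CONJ ADV CONJ PREP PREP NOUN PREP.
Applying the rules: R1 pass, R2 pass, R3 pass, R4 fail, R5 pass.
Only rule 4 fails.

4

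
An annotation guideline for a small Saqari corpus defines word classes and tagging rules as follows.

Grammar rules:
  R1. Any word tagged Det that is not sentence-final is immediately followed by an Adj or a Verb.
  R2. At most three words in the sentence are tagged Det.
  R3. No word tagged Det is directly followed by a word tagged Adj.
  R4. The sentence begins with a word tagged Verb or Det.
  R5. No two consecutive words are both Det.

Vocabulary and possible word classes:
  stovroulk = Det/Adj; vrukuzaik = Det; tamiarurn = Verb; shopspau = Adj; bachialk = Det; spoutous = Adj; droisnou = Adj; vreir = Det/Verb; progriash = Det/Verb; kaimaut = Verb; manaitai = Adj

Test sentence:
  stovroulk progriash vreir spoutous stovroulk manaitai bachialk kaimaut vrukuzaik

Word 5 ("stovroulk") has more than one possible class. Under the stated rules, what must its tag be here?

Candidates per position — 1:stovroulk {Det,Adj}; 2:progriash {Det,Verb}; 3:vreir {Det,Verb}; 4:spoutous {Adj}; 5:stovroulk {Det,Adj}; 6:manaitai {Adj}; 7:bachialk {Det}; 8:kaimaut {Verb}; 9:vrukuzaik {Det}.
If word 1 were Adj, no tagging could satisfy rule 4; so word 1 is Det.
If word 2 were Det, no tagging could satisfy rule 1; so word 2 is Verb.
If word 3 were Det, no tagging could satisfy rule 2; so word 3 is Verb.
If word 5 were Det, no tagging could satisfy rule 2; so word 5 is Adj.
The unique satisfying tagging is: Det Verb Verb Adj Adj Adj Det Verb Det.
Rule-by-rule: rule 1 satisfied; rule 2 satisfied; rule 3 satisfied; rule 4 satisfied; rule 5 satisfied.

Adj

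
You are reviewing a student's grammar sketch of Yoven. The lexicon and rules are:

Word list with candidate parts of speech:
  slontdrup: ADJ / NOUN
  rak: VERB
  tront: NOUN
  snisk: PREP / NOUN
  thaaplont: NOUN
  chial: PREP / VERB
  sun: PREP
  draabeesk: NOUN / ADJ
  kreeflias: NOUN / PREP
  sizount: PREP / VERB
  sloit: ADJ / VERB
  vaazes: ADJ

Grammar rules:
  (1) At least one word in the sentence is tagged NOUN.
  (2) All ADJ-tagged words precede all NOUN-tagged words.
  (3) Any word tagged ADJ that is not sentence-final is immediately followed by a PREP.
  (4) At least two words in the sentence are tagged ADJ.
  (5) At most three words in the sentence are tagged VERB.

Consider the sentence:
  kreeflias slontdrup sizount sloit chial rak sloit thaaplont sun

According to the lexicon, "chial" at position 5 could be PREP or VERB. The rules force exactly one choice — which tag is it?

PREP

Candidates per position — 1:kreeflias {NOUN,PREP}; 2:slontdrup {ADJ,NOUN}; 3:sizount {PREP,VERB}; 4:sloit {ADJ,VERB}; 5:chial {PREP,VERB}; 6:rak {VERB}; 7:sloit {ADJ,VERB}; 8:thaaplont {NOUN}; 9:sun {PREP}.
At position 7, choosing ADJ makes rule 3 impossible to satisfy; hence VERB.
At position 2, choosing NOUN makes rule 4 impossible to satisfy; hence ADJ.
At position 3, choosing VERB makes rule 3 impossible to satisfy; hence PREP.
At position 4, choosing VERB makes rule 4 impossible to satisfy; hence ADJ.
At position 5, choosing VERB makes rule 3 impossible to satisfy; hence PREP.
At position 1, choosing NOUN makes rule 2 impossible to satisfy; hence PREP.
So the tagging must be: PREP ADJ PREP ADJ PREP VERB VERB NOUN PREP.
Verifying each rule — rule 1 ✓; rule 2 ✓; rule 3 ✓; rule 4 ✓; rule 5 ✓.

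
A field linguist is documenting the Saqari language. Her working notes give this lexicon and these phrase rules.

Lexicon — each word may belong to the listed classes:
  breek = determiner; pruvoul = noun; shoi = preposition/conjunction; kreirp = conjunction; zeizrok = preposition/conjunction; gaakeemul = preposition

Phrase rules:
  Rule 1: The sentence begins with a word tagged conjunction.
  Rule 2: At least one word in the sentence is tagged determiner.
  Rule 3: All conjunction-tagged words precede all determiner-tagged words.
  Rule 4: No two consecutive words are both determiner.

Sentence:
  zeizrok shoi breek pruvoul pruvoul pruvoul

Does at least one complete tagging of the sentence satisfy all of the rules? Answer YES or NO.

YES

Candidates per position — 1:zeizrok {preposition,conjunction}; 2:shoi {preposition,conjunction}; 3:breek {determiner}; 4:pruvoul {noun}; 5:pruvoul {noun}; 6:pruvoul {noun}.
One satisfying assignment: conjunction conjunction determiner noun noun noun.
Verifying each rule — rule 1 satisfied; rule 2 satisfied; rule 3 satisfied; rule 4 satisfied.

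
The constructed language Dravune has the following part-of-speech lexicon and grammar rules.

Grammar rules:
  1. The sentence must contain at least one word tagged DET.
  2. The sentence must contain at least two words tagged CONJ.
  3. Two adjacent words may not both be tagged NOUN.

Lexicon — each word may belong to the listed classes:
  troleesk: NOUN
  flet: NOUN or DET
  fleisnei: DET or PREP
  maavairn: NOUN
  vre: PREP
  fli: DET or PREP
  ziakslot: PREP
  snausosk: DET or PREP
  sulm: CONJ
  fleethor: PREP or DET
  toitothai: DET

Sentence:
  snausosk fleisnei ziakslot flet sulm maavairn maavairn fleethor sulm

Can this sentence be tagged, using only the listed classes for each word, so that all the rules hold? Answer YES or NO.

NO

Candidates per position — 1:snausosk {DET,PREP}; 2:fleisnei {DET,PREP}; 3:ziakslot {PREP}; 4:flet {NOUN,DET}; 5:sulm {CONJ}; 6:maavairn {NOUN}; 7:maavairn {NOUN}; 8:fleethor {PREP,DET}; 9:sulm {CONJ}.
Rule 3 cannot be satisfied by any choice of tags from the lexicon.
So there is no consistent tagging.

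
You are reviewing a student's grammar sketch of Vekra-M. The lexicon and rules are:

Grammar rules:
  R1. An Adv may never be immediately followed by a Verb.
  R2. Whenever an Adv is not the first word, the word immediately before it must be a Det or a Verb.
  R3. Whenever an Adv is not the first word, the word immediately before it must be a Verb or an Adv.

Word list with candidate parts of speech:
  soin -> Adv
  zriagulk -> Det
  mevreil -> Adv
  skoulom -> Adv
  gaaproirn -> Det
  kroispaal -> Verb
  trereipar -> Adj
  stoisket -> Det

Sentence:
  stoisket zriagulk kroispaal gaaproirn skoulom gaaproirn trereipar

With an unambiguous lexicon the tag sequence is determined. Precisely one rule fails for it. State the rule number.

Fixed tagging: Det Det Verb Det Adv Det Adj.
Applying the rules: R1 ok, R2 ok, R3 fails.
Only rule 3 fails.

3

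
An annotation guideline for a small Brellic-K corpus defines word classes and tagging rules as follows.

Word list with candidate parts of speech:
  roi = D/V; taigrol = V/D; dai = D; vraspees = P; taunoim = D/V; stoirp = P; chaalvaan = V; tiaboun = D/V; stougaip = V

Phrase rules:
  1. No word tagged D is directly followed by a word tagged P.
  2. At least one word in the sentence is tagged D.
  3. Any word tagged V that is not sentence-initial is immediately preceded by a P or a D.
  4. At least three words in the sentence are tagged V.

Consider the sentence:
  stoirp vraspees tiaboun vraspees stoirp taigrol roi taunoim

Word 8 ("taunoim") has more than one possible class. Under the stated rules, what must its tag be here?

V

Candidates per position — 1:stoirp {P}; 2:vraspees {P}; 3:tiaboun {D,V}; 4:vraspees {P}; 5:stoirp {P}; 6:taigrol {V,D}; 7:roi {D,V}; 8:taunoim {D,V}.
At position 3, choosing D makes rule 1 impossible to satisfy; hence V.
Position 8: the remaining choice is settled jointly with positions 6, 7 — only V at position 8 is part of a tagging that satisfies every rule.
So the tagging must be: P P V P P V D V.
Check: rule 1 ✓; rule 2 ✓; rule 3 ✓; rule 4 ✓.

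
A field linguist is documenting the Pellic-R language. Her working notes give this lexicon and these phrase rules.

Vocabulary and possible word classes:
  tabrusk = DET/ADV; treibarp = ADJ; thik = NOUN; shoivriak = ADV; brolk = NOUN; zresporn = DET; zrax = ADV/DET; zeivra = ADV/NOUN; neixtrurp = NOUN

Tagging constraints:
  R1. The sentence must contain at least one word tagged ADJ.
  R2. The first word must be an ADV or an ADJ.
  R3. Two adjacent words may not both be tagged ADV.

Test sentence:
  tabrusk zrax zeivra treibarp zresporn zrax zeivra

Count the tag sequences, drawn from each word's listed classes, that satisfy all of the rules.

6

Candidates per position — 1:tabrusk {DET,ADV}; 2:zrax {ADV,DET}; 3:zeivra {ADV,NOUN}; 4:treibarp {ADJ}; 5:zresporn {DET}; 6:zrax {ADV,DET}; 7:zeivra {ADV,NOUN}.
There are 32 candidate sequences in total.
Checking each against the rules leaves 6 sequences.
Count = 6.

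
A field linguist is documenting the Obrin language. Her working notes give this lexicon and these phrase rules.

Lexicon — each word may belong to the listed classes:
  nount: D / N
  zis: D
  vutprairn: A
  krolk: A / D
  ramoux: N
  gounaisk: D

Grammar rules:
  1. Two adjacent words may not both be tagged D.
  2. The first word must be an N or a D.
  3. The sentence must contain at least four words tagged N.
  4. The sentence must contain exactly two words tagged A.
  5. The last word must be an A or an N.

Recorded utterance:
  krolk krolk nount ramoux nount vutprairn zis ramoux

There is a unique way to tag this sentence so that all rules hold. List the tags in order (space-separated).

D A N N N A D N

Candidates per position — 1:krolk {A,D}; 2:krolk {A,D}; 3:nount {D,N}; 4:ramoux {N}; 5:nount {D,N}; 6:vutprairn {A}; 7:zis {D}; 8:ramoux {N}.
Position 1: tagging it A would leave rule 2 unsatisfiable, so it must be D.
Position 2: tagging it D would leave rule 1 unsatisfiable, so it must be A.
Position 3: tagging it D would leave rule 3 unsatisfiable, so it must be N.
Position 5: tagging it D would leave rule 3 unsatisfiable, so it must be N.
That leaves exactly one tagging: D A N N N A D N.
Verifying each rule — rule 1 satisfied; rule 2 satisfied; rule 3 satisfied; rule 4 satisfied; rule 5 satisfied.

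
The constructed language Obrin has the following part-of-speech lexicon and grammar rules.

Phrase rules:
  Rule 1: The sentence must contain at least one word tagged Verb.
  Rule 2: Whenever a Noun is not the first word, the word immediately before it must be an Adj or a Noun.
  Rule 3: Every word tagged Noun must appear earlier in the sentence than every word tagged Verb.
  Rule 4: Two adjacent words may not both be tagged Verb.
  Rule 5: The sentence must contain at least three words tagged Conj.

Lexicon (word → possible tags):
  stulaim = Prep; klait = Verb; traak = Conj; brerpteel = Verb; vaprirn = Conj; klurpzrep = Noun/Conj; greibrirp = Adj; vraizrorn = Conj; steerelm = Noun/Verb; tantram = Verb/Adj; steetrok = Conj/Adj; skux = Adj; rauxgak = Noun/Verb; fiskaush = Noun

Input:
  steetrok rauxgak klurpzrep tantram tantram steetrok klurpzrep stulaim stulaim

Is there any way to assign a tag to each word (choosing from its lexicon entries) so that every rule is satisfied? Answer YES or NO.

Candidates per position — 1:steetrok {Conj,Adj}; 2:rauxgak {Noun,Verb}; 3:klurpzrep {Noun,Conj}; 4:tantram {Verb,Adj}; 5:tantram {Verb,Adj}; 6:steetrok {Conj,Adj}; 7:klurpzrep {Noun,Conj}; 8:stulaim {Prep}; 9:stulaim {Prep}.
One satisfying assignment: Conj Verb Conj Adj Verb Adj Conj Prep Prep.
Verifying each rule — rule 1 satisfied; rule 2 satisfied; rule 3 satisfied; rule 4 satisfied; rule 5 satisfied.

YES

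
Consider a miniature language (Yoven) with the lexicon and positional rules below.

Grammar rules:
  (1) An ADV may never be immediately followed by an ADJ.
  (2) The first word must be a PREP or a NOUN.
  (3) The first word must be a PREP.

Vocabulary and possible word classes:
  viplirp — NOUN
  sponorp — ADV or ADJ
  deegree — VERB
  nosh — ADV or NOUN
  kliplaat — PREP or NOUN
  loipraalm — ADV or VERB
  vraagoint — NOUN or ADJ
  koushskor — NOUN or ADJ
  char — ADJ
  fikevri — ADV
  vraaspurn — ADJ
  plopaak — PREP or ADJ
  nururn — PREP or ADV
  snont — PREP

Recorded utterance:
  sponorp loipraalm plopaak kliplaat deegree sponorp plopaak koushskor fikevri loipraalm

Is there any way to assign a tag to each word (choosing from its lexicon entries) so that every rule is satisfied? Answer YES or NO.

Candidates per position — 1:sponorp {ADV,ADJ}; 2:loipraalm {ADV,VERB}; 3:plopaak {PREP,ADJ}; 4:kliplaat {PREP,NOUN}; 5:deegree {VERB}; 6:sponorp {ADV,ADJ}; 7:plopaak {PREP,ADJ}; 8:koushskor {NOUN,ADJ}; 9:fikevri {ADV}; 10:loipraalm {ADV,VERB}.
Rule 2 cannot be satisfied by any choice of tags from the lexicon.
So there is no consistent tagging.

NO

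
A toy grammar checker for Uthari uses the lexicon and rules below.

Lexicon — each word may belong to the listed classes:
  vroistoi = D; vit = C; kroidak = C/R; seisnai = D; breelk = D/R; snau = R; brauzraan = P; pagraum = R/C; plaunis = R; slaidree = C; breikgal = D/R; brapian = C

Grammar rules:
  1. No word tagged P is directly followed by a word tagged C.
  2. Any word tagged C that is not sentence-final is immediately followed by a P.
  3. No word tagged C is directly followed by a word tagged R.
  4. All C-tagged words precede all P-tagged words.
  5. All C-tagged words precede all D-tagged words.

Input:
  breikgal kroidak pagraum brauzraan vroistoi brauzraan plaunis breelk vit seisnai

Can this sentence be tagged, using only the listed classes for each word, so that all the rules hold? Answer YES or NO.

Candidates per position — 1:breikgal {D,R}; 2:kroidak {C,R}; 3:pagraum {R,C}; 4:brauzraan {P}; 5:vroistoi {D}; 6:brauzraan {P}; 7:plaunis {R}; 8:breelk {D,R}; 9:vit {C}; 10:seisnai {D}.
Rule 2 cannot be satisfied by any choice of tags from the lexicon.
So there is no consistent tagging.

NO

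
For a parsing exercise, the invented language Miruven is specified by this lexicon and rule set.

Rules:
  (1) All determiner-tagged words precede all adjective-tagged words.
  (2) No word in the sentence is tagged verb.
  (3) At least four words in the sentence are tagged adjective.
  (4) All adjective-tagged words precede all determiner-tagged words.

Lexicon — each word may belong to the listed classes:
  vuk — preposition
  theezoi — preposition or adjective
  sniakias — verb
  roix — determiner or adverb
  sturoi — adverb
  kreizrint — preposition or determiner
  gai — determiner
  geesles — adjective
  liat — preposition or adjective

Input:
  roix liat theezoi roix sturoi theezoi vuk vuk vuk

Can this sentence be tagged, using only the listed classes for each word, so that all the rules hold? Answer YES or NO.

NO

Candidates per position — 1:roix {determiner,adverb}; 2:liat {preposition,adjective}; 3:theezoi {preposition,adjective}; 4:roix {determiner,adverb}; 5:sturoi {adverb}; 6:theezoi {preposition,adjective}; 7:vuk {preposition}; 8:vuk {preposition}; 9:vuk {preposition}.
Rule 3 cannot be satisfied by any choice of tags from the lexicon.
So there is no consistent tagging.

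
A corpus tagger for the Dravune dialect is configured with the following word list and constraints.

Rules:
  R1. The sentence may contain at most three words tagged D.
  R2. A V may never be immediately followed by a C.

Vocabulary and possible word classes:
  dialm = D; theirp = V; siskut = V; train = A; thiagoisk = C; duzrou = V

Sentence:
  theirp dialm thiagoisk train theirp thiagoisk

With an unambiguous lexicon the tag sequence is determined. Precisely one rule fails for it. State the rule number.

2

Fixed tagging: V D C A V C.
Checking each rule: R1 pass, R2 fail.
Only rule 2 fails.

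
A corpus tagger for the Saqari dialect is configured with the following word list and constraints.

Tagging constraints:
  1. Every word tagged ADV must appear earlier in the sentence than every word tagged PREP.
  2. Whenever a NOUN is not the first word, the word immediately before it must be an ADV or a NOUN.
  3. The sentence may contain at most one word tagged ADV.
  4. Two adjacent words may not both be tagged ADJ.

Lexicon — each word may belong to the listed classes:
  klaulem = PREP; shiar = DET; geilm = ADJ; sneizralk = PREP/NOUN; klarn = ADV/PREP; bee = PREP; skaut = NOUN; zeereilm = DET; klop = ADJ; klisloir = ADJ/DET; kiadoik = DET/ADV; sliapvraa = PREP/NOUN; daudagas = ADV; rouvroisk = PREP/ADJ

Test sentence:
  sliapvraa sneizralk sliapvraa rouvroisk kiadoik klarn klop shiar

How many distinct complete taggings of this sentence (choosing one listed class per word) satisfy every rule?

10

Candidates per position — 1:sliapvraa {PREP,NOUN}; 2:sneizralk {PREP,NOUN}; 3:sliapvraa {PREP,NOUN}; 4:rouvroisk {PREP,ADJ}; 5:kiadoik {DET,ADV}; 6:klarn {ADV,PREP}; 7:klop {ADJ}; 8:shiar {DET}.
There are 64 candidate sequences in total.
Checking each against the rules leaves 10 sequences.
Count = 10.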